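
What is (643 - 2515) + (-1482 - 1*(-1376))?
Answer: -1978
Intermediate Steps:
(643 - 2515) + (-1482 - 1*(-1376)) = -1872 + (-1482 + 1376) = -1872 - 106 = -1978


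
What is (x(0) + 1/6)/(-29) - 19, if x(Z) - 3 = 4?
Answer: -3349/174 ≈ -19.247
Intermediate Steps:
x(Z) = 7 (x(Z) = 3 + 4 = 7)
(x(0) + 1/6)/(-29) - 19 = (7 + 1/6)/(-29) - 19 = (7 + ⅙)*(-1/29) - 19 = (43/6)*(-1/29) - 19 = -43/174 - 19 = -3349/174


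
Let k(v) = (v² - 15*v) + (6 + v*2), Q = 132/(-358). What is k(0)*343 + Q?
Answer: 368316/179 ≈ 2057.6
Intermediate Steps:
Q = -66/179 (Q = 132*(-1/358) = -66/179 ≈ -0.36872)
k(v) = 6 + v² - 13*v (k(v) = (v² - 15*v) + (6 + 2*v) = 6 + v² - 13*v)
k(0)*343 + Q = (6 + 0² - 13*0)*343 - 66/179 = (6 + 0 + 0)*343 - 66/179 = 6*343 - 66/179 = 2058 - 66/179 = 368316/179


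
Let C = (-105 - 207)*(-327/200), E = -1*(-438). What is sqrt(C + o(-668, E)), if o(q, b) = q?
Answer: I*sqrt(3947)/5 ≈ 12.565*I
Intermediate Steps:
E = 438
C = 12753/25 (C = -(-102024)/200 = -312*(-327/200) = 12753/25 ≈ 510.12)
sqrt(C + o(-668, E)) = sqrt(12753/25 - 668) = sqrt(-3947/25) = I*sqrt(3947)/5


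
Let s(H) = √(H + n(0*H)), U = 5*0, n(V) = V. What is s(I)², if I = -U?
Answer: 0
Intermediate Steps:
U = 0
I = 0 (I = -1*0 = 0)
s(H) = √H (s(H) = √(H + 0*H) = √(H + 0) = √H)
s(I)² = (√0)² = 0² = 0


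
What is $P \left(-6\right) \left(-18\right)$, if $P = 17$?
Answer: $1836$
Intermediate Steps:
$P \left(-6\right) \left(-18\right) = 17 \left(-6\right) \left(-18\right) = \left(-102\right) \left(-18\right) = 1836$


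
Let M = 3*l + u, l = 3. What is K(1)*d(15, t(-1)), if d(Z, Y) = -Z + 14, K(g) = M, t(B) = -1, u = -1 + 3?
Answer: -11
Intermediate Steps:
u = 2
M = 11 (M = 3*3 + 2 = 9 + 2 = 11)
K(g) = 11
d(Z, Y) = 14 - Z
K(1)*d(15, t(-1)) = 11*(14 - 1*15) = 11*(14 - 15) = 11*(-1) = -11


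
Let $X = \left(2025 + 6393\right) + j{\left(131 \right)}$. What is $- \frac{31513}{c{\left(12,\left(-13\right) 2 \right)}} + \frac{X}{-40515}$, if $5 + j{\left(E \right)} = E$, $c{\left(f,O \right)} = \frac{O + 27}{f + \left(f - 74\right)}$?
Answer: $\frac{21279150402}{13505} \approx 1.5757 \cdot 10^{6}$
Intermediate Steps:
$c{\left(f,O \right)} = \frac{27 + O}{-74 + 2 f}$ ($c{\left(f,O \right)} = \frac{27 + O}{f + \left(-74 + f\right)} = \frac{27 + O}{-74 + 2 f}$)
$j{\left(E \right)} = -5 + E$
$X = 8544$ ($X = \left(2025 + 6393\right) + \left(-5 + 131\right) = 8418 + 126 = 8544$)
$- \frac{31513}{c{\left(12,\left(-13\right) 2 \right)}} + \frac{X}{-40515} = - \frac{31513}{\frac{1}{2} \frac{1}{-37 + 12} \left(27 - 26\right)} + \frac{8544}{-40515} = - \frac{31513}{\frac{1}{2} \frac{1}{-25} \left(27 - 26\right)} + 8544 \left(- \frac{1}{40515}\right) = - \frac{31513}{\frac{1}{2} \left(- \frac{1}{25}\right) 1} - \frac{2848}{13505} = - \frac{31513}{- \frac{1}{50}} - \frac{2848}{13505} = \left(-31513\right) \left(-50\right) - \frac{2848}{13505} = 1575650 - \frac{2848}{13505} = \frac{21279150402}{13505}$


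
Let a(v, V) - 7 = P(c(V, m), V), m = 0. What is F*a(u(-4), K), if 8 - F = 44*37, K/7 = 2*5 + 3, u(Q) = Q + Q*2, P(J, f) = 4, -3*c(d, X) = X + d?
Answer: -17820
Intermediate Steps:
c(d, X) = -X/3 - d/3 (c(d, X) = -(X + d)/3 = -X/3 - d/3)
u(Q) = 3*Q (u(Q) = Q + 2*Q = 3*Q)
K = 91 (K = 7*(2*5 + 3) = 7*(10 + 3) = 7*13 = 91)
a(v, V) = 11 (a(v, V) = 7 + 4 = 11)
F = -1620 (F = 8 - 44*37 = 8 - 1*1628 = 8 - 1628 = -1620)
F*a(u(-4), K) = -1620*11 = -17820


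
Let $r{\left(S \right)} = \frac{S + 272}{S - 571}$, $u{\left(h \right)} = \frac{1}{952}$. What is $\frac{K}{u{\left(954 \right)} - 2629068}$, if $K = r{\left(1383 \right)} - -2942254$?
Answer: $- \frac{81229804702}{72583309315} \approx -1.1191$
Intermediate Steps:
$u{\left(h \right)} = \frac{1}{952}$
$r{\left(S \right)} = \frac{272 + S}{-571 + S}$
$K = \frac{2389111903}{812}$ ($K = \frac{272 + 1383}{-571 + 1383} - -2942254 = \frac{1}{812} \cdot 1655 + 2942254 = \frac{1655}{812} + 2942254 = \frac{2389111903}{812} \approx 2.9423 \cdot 10^{6}$)
$\frac{K}{u{\left(954 \right)} - 2629068} = \frac{2389111903}{812 \left(\frac{1}{952} - 2629068\right)} = \frac{2389111903}{812 \left(- \frac{2502872735}{952}\right)} = \frac{2389111903}{812} \left(- \frac{952}{2502872735}\right) = - \frac{81229804702}{72583309315}$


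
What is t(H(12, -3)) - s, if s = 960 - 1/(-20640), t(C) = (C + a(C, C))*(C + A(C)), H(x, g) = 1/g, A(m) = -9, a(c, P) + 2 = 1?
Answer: -58672643/61920 ≈ -947.56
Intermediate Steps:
a(c, P) = -1 (a(c, P) = -2 + 1 = -1)
t(C) = (-1 + C)*(-9 + C) (t(C) = (C - 1)*(C - 9) = (-1 + C)*(-9 + C))
s = 19814401/20640 (s = 960 - 1*(-1/20640) = 960 + 1/20640 = 19814401/20640 ≈ 960.00)
t(H(12, -3)) - s = (9 + (1/(-3))² - 10/(-3)) - 1*19814401/20640 = (9 + (-⅓)² - 10*(-⅓)) - 19814401/20640 = (9 + ⅑ + 10/3) - 19814401/20640 = 112/9 - 19814401/20640 = -58672643/61920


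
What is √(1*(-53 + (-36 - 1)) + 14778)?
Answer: 12*√102 ≈ 121.19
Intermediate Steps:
√(1*(-53 + (-36 - 1)) + 14778) = √(1*(-53 - 37) + 14778) = √(1*(-90) + 14778) = √(-90 + 14778) = √14688 = 12*√102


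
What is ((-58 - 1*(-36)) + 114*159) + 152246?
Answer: 170350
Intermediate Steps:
((-58 - 1*(-36)) + 114*159) + 152246 = ((-58 + 36) + 18126) + 152246 = (-22 + 18126) + 152246 = 18104 + 152246 = 170350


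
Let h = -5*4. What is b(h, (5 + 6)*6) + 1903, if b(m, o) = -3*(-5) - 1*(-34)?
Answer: 1952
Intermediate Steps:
h = -20
b(m, o) = 49 (b(m, o) = 15 + 34 = 49)
b(h, (5 + 6)*6) + 1903 = 49 + 1903 = 1952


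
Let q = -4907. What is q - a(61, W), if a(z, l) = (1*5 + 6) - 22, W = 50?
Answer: -4896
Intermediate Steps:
a(z, l) = -11 (a(z, l) = (5 + 6) - 22 = 11 - 22 = -11)
q - a(61, W) = -4907 - 1*(-11) = -4907 + 11 = -4896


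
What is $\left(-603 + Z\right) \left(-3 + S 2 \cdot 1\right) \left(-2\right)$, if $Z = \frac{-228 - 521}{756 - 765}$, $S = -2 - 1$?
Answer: $-9356$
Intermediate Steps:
$S = -3$
$Z = \frac{749}{9}$ ($Z = - \frac{749}{-9} = \left(-749\right) \left(- \frac{1}{9}\right) = \frac{749}{9} \approx 83.222$)
$\left(-603 + Z\right) \left(-3 + S 2 \cdot 1\right) \left(-2\right) = \left(-603 + \frac{749}{9}\right) \left(-3 + \left(-3\right) 2 \cdot 1\right) \left(-2\right) = - \frac{4678 \left(-3 - 6\right) \left(-2\right)}{9} = - \frac{4678 \left(\left(-9\right) \left(-2\right)\right)}{9} = \left(- \frac{4678}{9}\right) 18 = -9356$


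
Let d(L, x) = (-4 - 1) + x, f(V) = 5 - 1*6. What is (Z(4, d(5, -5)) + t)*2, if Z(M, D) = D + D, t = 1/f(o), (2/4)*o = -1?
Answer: -42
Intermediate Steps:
o = -2 (o = 2*(-1) = -2)
f(V) = -1 (f(V) = 5 - 6 = -1)
t = -1 (t = 1/(-1) = -1)
d(L, x) = -5 + x
Z(M, D) = 2*D
(Z(4, d(5, -5)) + t)*2 = (2*(-5 - 5) - 1)*2 = (2*(-10) - 1)*2 = (-20 - 1)*2 = -21*2 = -42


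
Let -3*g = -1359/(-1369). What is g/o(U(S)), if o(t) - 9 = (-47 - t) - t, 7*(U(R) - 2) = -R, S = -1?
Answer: 3171/405224 ≈ 0.0078253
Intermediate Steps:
U(R) = 2 - R/7 (U(R) = 2 + (-R)/7 = 2 - R/7)
o(t) = -38 - 2*t (o(t) = 9 + ((-47 - t) - t) = 9 + (-47 - 2*t) = -38 - 2*t)
g = -453/1369 (g = -(-453)/(-1369) = -(-453)*(-1)/1369 = -1/3*1359/1369 = -453/1369 ≈ -0.33090)
g/o(U(S)) = -453/(1369*(-38 - 2*(2 - 1/7*(-1)))) = -453/(1369*(-38 - 2*(2 + 1/7))) = -453/(1369*(-38 - 2*15/7)) = -453/(1369*(-38 - 30/7)) = -453/(1369*(-296/7)) = -453/1369*(-7/296) = 3171/405224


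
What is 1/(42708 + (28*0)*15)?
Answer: 1/42708 ≈ 2.3415e-5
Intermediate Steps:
1/(42708 + (28*0)*15) = 1/(42708 + 0*15) = 1/(42708 + 0) = 1/42708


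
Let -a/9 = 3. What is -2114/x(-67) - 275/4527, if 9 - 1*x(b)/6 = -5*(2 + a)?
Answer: 1563113/525132 ≈ 2.9766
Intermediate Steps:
a = -27 (a = -9*3 = -27)
x(b) = -696 (x(b) = 54 - (-30)*(2 - 27) = 54 - (-30)*(-25) = 54 - 6*125 = 54 - 750 = -696)
-2114/x(-67) - 275/4527 = -2114/(-696) - 275/4527 = -2114*(-1/696) - 275*1/4527 = 1057/348 - 275/4527 = 1563113/525132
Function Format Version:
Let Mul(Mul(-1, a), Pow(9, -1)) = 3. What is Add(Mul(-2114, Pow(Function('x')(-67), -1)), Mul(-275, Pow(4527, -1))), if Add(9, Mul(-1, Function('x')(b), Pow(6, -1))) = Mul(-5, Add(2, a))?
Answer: Rational(1563113, 525132) ≈ 2.9766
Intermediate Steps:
a = -27 (a = Mul(-9, 3) = -27)
Function('x')(b) = -696 (Function('x')(b) = Add(54, Mul(-6, Mul(-5, Add(2, -27)))) = Add(54, Mul(-6, Mul(-5, -25))) = Add(54, Mul(-6, 125)) = Add(54, -750) = -696)
Add(Mul(-2114, Pow(Function('x')(-67), -1)), Mul(-275, Pow(4527, -1))) = Add(Mul(-2114, Pow(-696, -1)), Mul(-275, Pow(4527, -1))) = Add(Mul(-2114, Rational(-1, 696)), Mul(-275, Rational(1, 4527))) = Add(Rational(1057, 348), Rational(-275, 4527)) = Rational(1563113, 525132)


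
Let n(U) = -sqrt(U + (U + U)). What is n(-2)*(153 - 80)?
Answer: -73*I*sqrt(6) ≈ -178.81*I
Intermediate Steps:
n(U) = -sqrt(3)*sqrt(U) (n(U) = -sqrt(U + 2*U) = -sqrt(3*U) = -sqrt(3)*sqrt(U))
n(-2)*(153 - 80) = (-sqrt(3)*sqrt(-2))*(153 - 80) = -sqrt(3)*I*sqrt(2)*73 = -I*sqrt(6)*73 = -73*I*sqrt(6)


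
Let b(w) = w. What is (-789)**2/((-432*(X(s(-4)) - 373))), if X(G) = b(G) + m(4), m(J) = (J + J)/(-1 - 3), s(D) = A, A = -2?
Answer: 69169/18096 ≈ 3.8223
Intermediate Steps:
s(D) = -2
m(J) = -J/2 (m(J) = (2*J)/(-4) = (2*J)*(-1/4) = -J/2)
X(G) = -2 + G (X(G) = G - 1/2*4 = G - 2 = -2 + G)
(-789)**2/((-432*(X(s(-4)) - 373))) = (-789)**2/((-432*((-2 - 2) - 373))) = 622521/((-432*(-4 - 373))) = 622521/((-432*(-377))) = 622521/162864 = 622521*(1/162864) = 69169/18096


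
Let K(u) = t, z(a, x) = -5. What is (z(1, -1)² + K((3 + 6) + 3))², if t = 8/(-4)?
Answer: 529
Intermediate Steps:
t = -2 (t = 8*(-¼) = -2)
K(u) = -2
(z(1, -1)² + K((3 + 6) + 3))² = ((-5)² - 2)² = (25 - 2)² = 23² = 529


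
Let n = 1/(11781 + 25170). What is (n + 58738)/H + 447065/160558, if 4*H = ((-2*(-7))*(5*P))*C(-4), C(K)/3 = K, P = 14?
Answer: -149956113229031/8721184627260 ≈ -17.194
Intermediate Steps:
C(K) = 3*K
n = 1/36951 ≈ 2.7063e-5
H = -2940 (H = (((-2*(-7))*(5*14))*(3*(-4)))/4 = ((14*70)*(-12))/4 = (980*(-12))/4 = (¼)*(-11760) = -2940)
(n + 58738)/H + 447065/160558 = (1/36951 + 58738)/(-2940) + 447065/160558 = (2170427839/36951)*(-1/2940) + 447065*(1/160558) = -2170427839/108635940 + 447065/160558 = -149956113229031/8721184627260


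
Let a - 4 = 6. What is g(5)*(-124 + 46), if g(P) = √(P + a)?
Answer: -78*√15 ≈ -302.09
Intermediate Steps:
a = 10 (a = 4 + 6 = 10)
g(P) = √(10 + P) (g(P) = √(P + 10) = √(10 + P))
g(5)*(-124 + 46) = √(10 + 5)*(-124 + 46) = √15*(-78) = -78*√15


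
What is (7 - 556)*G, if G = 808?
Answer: -443592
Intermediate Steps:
(7 - 556)*G = (7 - 556)*808 = -549*808 = -443592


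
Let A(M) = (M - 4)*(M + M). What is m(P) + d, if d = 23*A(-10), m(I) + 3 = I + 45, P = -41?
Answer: 6441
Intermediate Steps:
A(M) = 2*M*(-4 + M) (A(M) = (-4 + M)*(2*M) = 2*M*(-4 + M))
m(I) = 42 + I (m(I) = -3 + (I + 45) = -3 + (45 + I) = 42 + I)
d = 6440 (d = 23*(2*(-10)*(-4 - 10)) = 23*(2*(-10)*(-14)) = 23*280 = 6440)
m(P) + d = (42 - 41) + 6440 = 1 + 6440 = 6441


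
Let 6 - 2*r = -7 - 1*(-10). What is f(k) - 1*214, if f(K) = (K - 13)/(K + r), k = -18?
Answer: -7000/33 ≈ -212.12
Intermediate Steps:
r = 3/2 (r = 3 - (-7 - 1*(-10))/2 = 3 - (-7 + 10)/2 = 3 - ½*3 = 3 - 3/2 = 3/2 ≈ 1.5000)
f(K) = (-13 + K)/(3/2 + K) (f(K) = (K - 13)/(K + 3/2) = (-13 + K)/(3/2 + K))
f(k) - 1*214 = 2*(-13 - 18)/(3 + 2*(-18)) - 1*214 = 2*(-31)/(3 - 36) - 214 = 2*(-31)/(-33) - 214 = 2*(-1/33)*(-31) - 214 = 62/33 - 214 = -7000/33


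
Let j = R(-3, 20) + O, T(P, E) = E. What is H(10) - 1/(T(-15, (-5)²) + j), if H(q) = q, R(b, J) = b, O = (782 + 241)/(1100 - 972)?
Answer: 38262/3839 ≈ 9.9667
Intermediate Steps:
O = 1023/128 ≈ 7.9922
j = 639/128 (j = -3 + 1023/128 = 639/128 ≈ 4.9922)
H(10) - 1/(T(-15, (-5)²) + j) = 10 - 1/((-5)² + 639/128) = 10 - 1/(25 + 639/128) = 10 - 1/3839/128 = 10 - 1*128/3839 = 10 - 128/3839 = 38262/3839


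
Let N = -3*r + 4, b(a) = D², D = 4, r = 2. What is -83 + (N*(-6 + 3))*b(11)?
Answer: 13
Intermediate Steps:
b(a) = 16 (b(a) = 4² = 16)
N = -2 (N = -3*2 + 4 = -6 + 4 = -2)
-83 + (N*(-6 + 3))*b(11) = -83 - 2*(-6 + 3)*16 = -83 - 2*(-3)*16 = -83 + 6*16 = -83 + 96 = 13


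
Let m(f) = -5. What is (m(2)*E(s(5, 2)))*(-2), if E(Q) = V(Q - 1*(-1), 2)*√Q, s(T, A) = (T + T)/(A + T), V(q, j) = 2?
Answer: 20*√70/7 ≈ 23.905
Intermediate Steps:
s(T, A) = 2*T/(A + T) (s(T, A) = (2*T)/(A + T) = 2*T/(A + T))
E(Q) = 2*√Q
(m(2)*E(s(5, 2)))*(-2) = -10*√(2*5/(2 + 5))*(-2) = -10*√(2*5/7)*(-2) = -10*√(2*5*(⅐))*(-2) = -10*√(10/7)*(-2) = -10*√70/7*(-2) = 20*√70/7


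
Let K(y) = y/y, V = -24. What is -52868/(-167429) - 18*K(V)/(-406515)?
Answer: 7164882914/22687466645 ≈ 0.31581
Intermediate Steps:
K(y) = 1
-52868/(-167429) - 18*K(V)/(-406515) = -52868/(-167429) - 18*1/(-406515) = -52868*(-1/167429) - 18*(-1/406515) = 52868/167429 + 6/135505 = 7164882914/22687466645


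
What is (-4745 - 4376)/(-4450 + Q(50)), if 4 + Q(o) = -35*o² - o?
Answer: 9121/92004 ≈ 0.099137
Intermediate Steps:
Q(o) = -4 - o - 35*o² (Q(o) = -4 + (-35*o² - o) = -4 + (-o - 35*o²) = -4 - o - 35*o²)
(-4745 - 4376)/(-4450 + Q(50)) = (-4745 - 4376)/(-4450 + (-4 - 1*50 - 35*50²)) = -9121/(-4450 + (-4 - 50 - 35*2500)) = -9121/(-4450 + (-4 - 50 - 87500)) = -9121/(-4450 - 87554) = -9121/(-92004) = -9121*(-1/92004) = 9121/92004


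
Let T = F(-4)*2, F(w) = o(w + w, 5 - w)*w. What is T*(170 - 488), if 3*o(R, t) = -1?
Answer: -848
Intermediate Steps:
o(R, t) = -1/3 (o(R, t) = (1/3)*(-1) = -1/3)
F(w) = -w/3
T = 8/3 (T = -1/3*(-4)*2 = (4/3)*2 = 8/3 ≈ 2.6667)
T*(170 - 488) = 8*(170 - 488)/3 = (8/3)*(-318) = -848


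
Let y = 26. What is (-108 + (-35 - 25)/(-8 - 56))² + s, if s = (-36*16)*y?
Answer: -899487/256 ≈ -3513.6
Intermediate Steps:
s = -14976 (s = -36*16*26 = -576*26 = -14976)
(-108 + (-35 - 25)/(-8 - 56))² + s = (-108 + (-35 - 25)/(-8 - 56))² - 14976 = (-108 - 60/(-64))² - 14976 = (-108 - 60*(-1/64))² - 14976 = (-108 + 15/16)² - 14976 = (-1713/16)² - 14976 = 2934369/256 - 14976 = -899487/256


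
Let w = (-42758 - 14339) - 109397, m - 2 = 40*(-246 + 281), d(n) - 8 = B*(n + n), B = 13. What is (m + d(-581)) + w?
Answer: -180190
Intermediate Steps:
d(n) = 8 + 26*n (d(n) = 8 + 13*(n + n) = 8 + 13*(2*n) = 8 + 26*n)
m = 1402 (m = 2 + 40*(-246 + 281) = 2 + 40*35 = 2 + 1400 = 1402)
w = -166494 (w = -57097 - 109397 = -166494)
(m + d(-581)) + w = (1402 + (8 + 26*(-581))) - 166494 = (1402 + (8 - 15106)) - 166494 = (1402 - 15098) - 166494 = -13696 - 166494 = -180190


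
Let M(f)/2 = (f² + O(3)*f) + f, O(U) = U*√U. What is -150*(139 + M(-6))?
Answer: -29850 + 5400*√3 ≈ -20497.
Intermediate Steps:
O(U) = U^(3/2)
M(f) = 2*f + 2*f² + 6*f*√3 (M(f) = 2*((f² + 3^(3/2)*f) + f) = 2*((f² + (3*√3)*f) + f) = 2*((f² + 3*f*√3) + f) = 2*(f + f² + 3*f*√3) = 2*f + 2*f² + 6*f*√3)
-150*(139 + M(-6)) = -150*(139 + 2*(-6)*(1 - 6 + 3*√3)) = -150*(139 + 2*(-6)*(-5 + 3*√3)) = -150*(139 + (60 - 36*√3)) = -150*(199 - 36*√3) = -29850 + 5400*√3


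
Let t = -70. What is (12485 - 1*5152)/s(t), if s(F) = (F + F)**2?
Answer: 7333/19600 ≈ 0.37413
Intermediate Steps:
s(F) = 4*F**2 (s(F) = (2*F)**2 = 4*F**2)
(12485 - 1*5152)/s(t) = (12485 - 1*5152)/((4*(-70)**2)) = (12485 - 5152)/((4*4900)) = 7333/19600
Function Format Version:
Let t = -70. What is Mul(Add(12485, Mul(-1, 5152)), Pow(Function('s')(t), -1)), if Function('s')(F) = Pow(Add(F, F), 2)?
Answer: Rational(7333, 19600) ≈ 0.37413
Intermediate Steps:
Function('s')(F) = Mul(4, Pow(F, 2)) (Function('s')(F) = Pow(Mul(2, F), 2) = Mul(4, Pow(F, 2)))
Mul(Add(12485, Mul(-1, 5152)), Pow(Function('s')(t), -1)) = Mul(Add(12485, Mul(-1, 5152)), Pow(Mul(4, Pow(-70, 2)), -1)) = Mul(Add(12485, -5152), Pow(Mul(4, 4900), -1)) = Mul(7333, Pow(19600, -1)) = Mul(7333, Rational(1, 19600)) = Rational(7333, 19600)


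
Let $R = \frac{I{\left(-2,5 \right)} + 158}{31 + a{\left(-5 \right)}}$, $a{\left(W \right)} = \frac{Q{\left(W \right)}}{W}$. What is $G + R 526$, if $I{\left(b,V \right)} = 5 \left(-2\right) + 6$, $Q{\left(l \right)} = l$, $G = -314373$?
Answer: $- \frac{2494733}{8} \approx -3.1184 \cdot 10^{5}$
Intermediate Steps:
$I{\left(b,V \right)} = -4$ ($I{\left(b,V \right)} = -10 + 6 = -4$)
$a{\left(W \right)} = 1$ ($a{\left(W \right)} = \frac{W}{W} = 1$)
$R = \frac{77}{16}$ ($R = \frac{-4 + 158}{31 + 1} = \frac{154}{32} = 154 \cdot \frac{1}{32} = \frac{77}{16} \approx 4.8125$)
$G + R 526 = -314373 + \frac{77}{16} \cdot 526 = -314373 + \frac{20251}{8} = - \frac{2494733}{8}$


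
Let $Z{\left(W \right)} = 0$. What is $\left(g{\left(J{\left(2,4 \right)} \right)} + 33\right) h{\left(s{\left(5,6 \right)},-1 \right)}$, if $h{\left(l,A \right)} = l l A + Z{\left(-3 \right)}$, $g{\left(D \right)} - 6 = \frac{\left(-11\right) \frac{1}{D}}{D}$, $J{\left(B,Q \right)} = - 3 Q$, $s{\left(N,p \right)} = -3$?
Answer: $- \frac{5605}{16} \approx -350.31$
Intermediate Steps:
$g{\left(D \right)} = 6 - \frac{11}{D^{2}}$ ($g{\left(D \right)} = 6 + \frac{\left(-11\right) \frac{1}{D}}{D} = 6 - \frac{11}{D^{2}}$)
$h{\left(l,A \right)} = A l^{2}$ ($h{\left(l,A \right)} = l l A + 0 = l^{2} A + 0 = A l^{2} + 0 = A l^{2}$)
$\left(g{\left(J{\left(2,4 \right)} \right)} + 33\right) h{\left(s{\left(5,6 \right)},-1 \right)} = \left(\left(6 - \frac{11}{144}\right) + 33\right) \left(- \left(-3\right)^{2}\right) = \left(\left(6 - \frac{11}{144}\right) + 33\right) \left(\left(-1\right) 9\right) = \left(\left(6 - \frac{11}{144}\right) + 33\right) \left(-9\right) = \left(\frac{853}{144} + 33\right) \left(-9\right) = \frac{5605}{144} \left(-9\right) = - \frac{5605}{16}$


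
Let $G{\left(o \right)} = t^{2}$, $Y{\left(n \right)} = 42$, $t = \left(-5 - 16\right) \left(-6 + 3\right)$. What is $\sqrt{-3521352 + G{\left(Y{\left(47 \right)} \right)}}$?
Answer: $i \sqrt{3517383} \approx 1875.5 i$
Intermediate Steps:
$t = 63$ ($t = \left(-21\right) \left(-3\right) = 63$)
$G{\left(o \right)} = 3969$ ($G{\left(o \right)} = 63^{2} = 3969$)
$\sqrt{-3521352 + G{\left(Y{\left(47 \right)} \right)}} = \sqrt{-3521352 + 3969} = \sqrt{-3517383} = i \sqrt{3517383}$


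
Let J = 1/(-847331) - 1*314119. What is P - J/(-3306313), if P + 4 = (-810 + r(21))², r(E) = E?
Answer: 1744006944168111361/2801541500603 ≈ 6.2252e+5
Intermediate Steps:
J = -266162766390/847331 (J = -1/847331 - 314119 = -266162766390/847331 ≈ -3.1412e+5)
P = 622517 (P = -4 + (-810 + 21)² = -4 + (-789)² = -4 + 622521 = 622517)
P - J/(-3306313) = 622517 - (-266162766390)/(847331*(-3306313)) = 622517 - (-266162766390)*(-1)/(847331*3306313) = 622517 - 1*266162766390/2801541500603 = 622517 - 266162766390/2801541500603 = 1744006944168111361/2801541500603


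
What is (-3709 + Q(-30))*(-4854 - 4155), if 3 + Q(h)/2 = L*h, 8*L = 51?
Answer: 73828755/2 ≈ 3.6914e+7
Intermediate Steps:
L = 51/8 (L = (⅛)*51 = 51/8 ≈ 6.3750)
Q(h) = -6 + 51*h/4 (Q(h) = -6 + 2*(51*h/8) = -6 + 51*h/4)
(-3709 + Q(-30))*(-4854 - 4155) = (-3709 + (-6 + (51/4)*(-30)))*(-4854 - 4155) = (-3709 + (-6 - 765/2))*(-9009) = (-3709 - 777/2)*(-9009) = -8195/2*(-9009) = 73828755/2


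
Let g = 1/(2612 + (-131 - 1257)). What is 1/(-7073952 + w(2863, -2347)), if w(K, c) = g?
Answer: -1224/8658517247 ≈ -1.4136e-7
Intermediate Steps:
g = 1/1224 (g = 1/(2612 - 1388) = 1/1224 ≈ 0.00081699)
w(K, c) = 1/1224
1/(-7073952 + w(2863, -2347)) = 1/(-7073952 + 1/1224) = 1/(-8658517247/1224) = -1224/8658517247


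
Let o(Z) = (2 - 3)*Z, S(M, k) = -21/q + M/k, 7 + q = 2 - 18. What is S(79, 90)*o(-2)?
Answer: 3707/1035 ≈ 3.5816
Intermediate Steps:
q = -23 (q = -7 + (2 - 18) = -7 - 16 = -23)
S(M, k) = 21/23 + M/k (S(M, k) = -21/(-23) + M/k = -21*(-1/23) + M/k = 21/23 + M/k)
o(Z) = -Z
S(79, 90)*o(-2) = (21/23 + 79/90)*(-1*(-2)) = (21/23 + 79*(1/90))*2 = (21/23 + 79/90)*2 = (3707/2070)*2 = 3707/1035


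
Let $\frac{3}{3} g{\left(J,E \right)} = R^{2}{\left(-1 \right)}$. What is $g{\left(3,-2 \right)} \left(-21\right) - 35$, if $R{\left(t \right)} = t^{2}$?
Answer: $-56$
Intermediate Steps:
$g{\left(J,E \right)} = 1$ ($g{\left(J,E \right)} = \left(\left(-1\right)^{2}\right)^{2} = 1^{2} = 1$)
$g{\left(3,-2 \right)} \left(-21\right) - 35 = 1 \left(-21\right) - 35 = -21 - 35 = -56$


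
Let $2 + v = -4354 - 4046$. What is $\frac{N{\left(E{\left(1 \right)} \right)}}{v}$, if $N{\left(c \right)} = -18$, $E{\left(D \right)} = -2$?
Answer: $\frac{9}{4201} \approx 0.0021423$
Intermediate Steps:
$v = -8402$ ($v = -2 - 8400 = -8402$)
$\frac{N{\left(E{\left(1 \right)} \right)}}{v} = - \frac{18}{-8402} = \left(-18\right) \left(- \frac{1}{8402}\right) = \frac{9}{4201}$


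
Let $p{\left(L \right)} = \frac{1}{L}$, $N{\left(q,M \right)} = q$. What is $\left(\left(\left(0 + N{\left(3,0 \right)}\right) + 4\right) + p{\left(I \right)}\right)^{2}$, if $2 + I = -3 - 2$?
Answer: $\frac{2304}{49} \approx 47.02$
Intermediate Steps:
$I = -7$ ($I = -2 - 5 = -7$)
$\left(\left(\left(0 + N{\left(3,0 \right)}\right) + 4\right) + p{\left(I \right)}\right)^{2} = \left(\left(\left(0 + 3\right) + 4\right) + \frac{1}{-7}\right)^{2} = \left(\left(3 + 4\right) - \frac{1}{7}\right)^{2} = \left(7 - \frac{1}{7}\right)^{2} = \left(\frac{48}{7}\right)^{2} = \frac{2304}{49}$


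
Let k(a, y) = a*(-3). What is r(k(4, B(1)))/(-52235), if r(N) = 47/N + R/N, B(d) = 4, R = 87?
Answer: 67/313410 ≈ 0.00021378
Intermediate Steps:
k(a, y) = -3*a
r(N) = 134/N (r(N) = 47/N + 87/N = 134/N)
r(k(4, B(1)))/(-52235) = (134/((-3*4)))/(-52235) = (134/(-12))*(-1/52235) = (134*(-1/12))*(-1/52235) = -67/6*(-1/52235) = 67/313410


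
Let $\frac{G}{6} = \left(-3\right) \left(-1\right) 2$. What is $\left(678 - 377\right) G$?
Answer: $10836$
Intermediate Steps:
$G = 36$ ($G = 6 \left(-3\right) \left(-1\right) 2 = 6 \cdot 3 \cdot 2 = 6 \cdot 6 = 36$)
$\left(678 - 377\right) G = \left(678 - 377\right) 36 = 301 \cdot 36 = 10836$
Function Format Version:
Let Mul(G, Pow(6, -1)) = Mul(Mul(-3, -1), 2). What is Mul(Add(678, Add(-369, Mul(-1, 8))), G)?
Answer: 10836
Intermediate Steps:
G = 36 (G = Mul(6, Mul(Mul(-3, -1), 2)) = Mul(6, Mul(3, 2)) = Mul(6, 6) = 36)
Mul(Add(678, Add(-369, Mul(-1, 8))), G) = Mul(Add(678, Add(-369, Mul(-1, 8))), 36) = Mul(Add(678, Add(-369, -8)), 36) = Mul(Add(678, -377), 36) = Mul(301, 36) = 10836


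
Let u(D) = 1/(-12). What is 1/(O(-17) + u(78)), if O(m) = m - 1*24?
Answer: -12/493 ≈ -0.024341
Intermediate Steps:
u(D) = -1/12
O(m) = -24 + m (O(m) = m - 24 = -24 + m)
1/(O(-17) + u(78)) = 1/((-24 - 17) - 1/12) = 1/(-41 - 1/12) = 1/(-493/12) = -12/493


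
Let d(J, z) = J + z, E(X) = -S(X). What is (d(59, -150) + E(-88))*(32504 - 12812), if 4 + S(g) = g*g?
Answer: -154208052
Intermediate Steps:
S(g) = -4 + g² (S(g) = -4 + g*g = -4 + g²)
E(X) = 4 - X² (E(X) = -(-4 + X²) = 4 - X²)
(d(59, -150) + E(-88))*(32504 - 12812) = ((59 - 150) + (4 - 1*(-88)²))*(32504 - 12812) = (-91 + (4 - 1*7744))*19692 = (-91 + (4 - 7744))*19692 = (-91 - 7740)*19692 = -7831*19692 = -154208052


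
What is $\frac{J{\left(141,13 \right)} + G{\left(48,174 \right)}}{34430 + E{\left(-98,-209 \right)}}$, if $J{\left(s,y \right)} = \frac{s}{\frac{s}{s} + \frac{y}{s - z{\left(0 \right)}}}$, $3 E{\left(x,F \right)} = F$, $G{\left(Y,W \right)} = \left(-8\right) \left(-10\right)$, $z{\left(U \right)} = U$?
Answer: $\frac{96603}{15874474} \approx 0.0060854$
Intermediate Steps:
$G{\left(Y,W \right)} = 80$
$E{\left(x,F \right)} = \frac{F}{3}$
$J{\left(s,y \right)} = \frac{s}{1 + \frac{y}{s}}$ ($J{\left(s,y \right)} = \frac{s}{\frac{s}{s} + \frac{y}{s - 0}} = \frac{s}{1 + \frac{y}{s + 0}} = \frac{s}{1 + \frac{y}{s}}$)
$\frac{J{\left(141,13 \right)} + G{\left(48,174 \right)}}{34430 + E{\left(-98,-209 \right)}} = \frac{\frac{141^{2}}{141 + 13} + 80}{34430 + \frac{1}{3} \left(-209\right)} = \frac{\frac{19881}{154} + 80}{34430 - \frac{209}{3}} = \frac{19881 \cdot \frac{1}{154} + 80}{\frac{103081}{3}} = \left(\frac{19881}{154} + 80\right) \frac{3}{103081} = \frac{32201}{154} \cdot \frac{3}{103081} = \frac{96603}{15874474}$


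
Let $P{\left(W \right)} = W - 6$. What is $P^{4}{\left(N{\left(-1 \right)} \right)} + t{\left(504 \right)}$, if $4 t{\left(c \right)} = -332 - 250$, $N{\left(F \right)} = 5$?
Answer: $- \frac{289}{2} \approx -144.5$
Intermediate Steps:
$P{\left(W \right)} = -6 + W$ ($P{\left(W \right)} = W - 6 = -6 + W$)
$t{\left(c \right)} = - \frac{291}{2}$ ($t{\left(c \right)} = \frac{-332 - 250}{4} = \frac{1}{4} \left(-582\right) = - \frac{291}{2}$)
$P^{4}{\left(N{\left(-1 \right)} \right)} + t{\left(504 \right)} = \left(-6 + 5\right)^{4} - \frac{291}{2} = \left(-1\right)^{4} - \frac{291}{2} = 1 - \frac{291}{2} = - \frac{289}{2}$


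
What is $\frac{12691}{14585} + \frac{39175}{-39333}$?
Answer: $- \frac{72192272}{573671805} \approx -0.12584$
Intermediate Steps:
$\frac{12691}{14585} + \frac{39175}{-39333} = 12691 \cdot \frac{1}{14585} + 39175 \left(- \frac{1}{39333}\right) = \frac{12691}{14585} - \frac{39175}{39333} = - \frac{72192272}{573671805}$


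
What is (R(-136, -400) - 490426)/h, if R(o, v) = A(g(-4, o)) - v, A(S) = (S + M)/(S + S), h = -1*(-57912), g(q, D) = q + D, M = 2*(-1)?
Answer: -68603569/8107680 ≈ -8.4615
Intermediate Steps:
M = -2
g(q, D) = D + q
h = 57912
A(S) = (-2 + S)/(2*S) (A(S) = (S - 2)/(S + S) = (-2 + S)/((2*S)) = (-2 + S)*(1/(2*S)) = (-2 + S)/(2*S))
R(o, v) = -v + (-6 + o)/(2*(-4 + o)) (R(o, v) = (-2 + (o - 4))/(2*(o - 4)) - v = (-2 + (-4 + o))/(2*(-4 + o)) - v = (-6 + o)/(2*(-4 + o)) - v = -v + (-6 + o)/(2*(-4 + o)))
(R(-136, -400) - 490426)/h = ((-3 + (½)*(-136) - 1*(-400)*(-4 - 136))/(-4 - 136) - 490426)/57912 = ((-3 - 68 - 1*(-400)*(-140))/(-140) - 490426)*(1/57912) = (-(-3 - 68 - 56000)/140 - 490426)*(1/57912) = (-1/140*(-56071) - 490426)*(1/57912) = (56071/140 - 490426)*(1/57912) = -68603569/140*1/57912 = -68603569/8107680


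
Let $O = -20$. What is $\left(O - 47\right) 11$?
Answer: $-737$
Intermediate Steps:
$\left(O - 47\right) 11 = \left(-20 - 47\right) 11 = \left(-67\right) 11 = -737$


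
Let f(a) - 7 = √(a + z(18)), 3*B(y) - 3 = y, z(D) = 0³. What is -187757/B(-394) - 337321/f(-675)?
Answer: -515439373/283084 + 5059815*I*√3/724 ≈ -1820.8 + 12105.0*I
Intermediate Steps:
z(D) = 0
B(y) = 1 + y/3
f(a) = 7 + √a (f(a) = 7 + √(a + 0) = 7 + √a)
-187757/B(-394) - 337321/f(-675) = -187757/(1 + (⅓)*(-394)) - 337321/(7 + √(-675)) = -187757/(1 - 394/3) - 337321/(7 + 15*I*√3) = -187757/(-391/3) - 337321/(7 + 15*I*√3) = -187757*(-3/391) - 337321/(7 + 15*I*√3) = 563271/391 - 337321/(7 + 15*I*√3)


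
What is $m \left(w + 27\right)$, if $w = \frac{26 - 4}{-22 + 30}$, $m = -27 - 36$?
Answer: $- \frac{7497}{4} \approx -1874.3$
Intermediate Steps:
$m = -63$ ($m = -27 - 36 = -63$)
$w = \frac{11}{4}$ ($w = \frac{22}{8} = 22 \cdot \frac{1}{8} = \frac{11}{4} \approx 2.75$)
$m \left(w + 27\right) = - 63 \left(\frac{11}{4} + 27\right) = \left(-63\right) \frac{119}{4} = - \frac{7497}{4}$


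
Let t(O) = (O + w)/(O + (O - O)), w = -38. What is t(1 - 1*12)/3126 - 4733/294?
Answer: -13561211/842457 ≈ -16.097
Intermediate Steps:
t(O) = (-38 + O)/O (t(O) = (O - 38)/(O + (O - O)) = (-38 + O)/(O + 0) = (-38 + O)/O)
t(1 - 1*12)/3126 - 4733/294 = ((-38 + (1 - 1*12))/(1 - 1*12))/3126 - 4733/294 = ((-38 + (1 - 12))/(1 - 12))*(1/3126) - 4733*1/294 = ((-38 - 11)/(-11))*(1/3126) - 4733/294 = -1/11*(-49)*(1/3126) - 4733/294 = (49/11)*(1/3126) - 4733/294 = 49/34386 - 4733/294 = -13561211/842457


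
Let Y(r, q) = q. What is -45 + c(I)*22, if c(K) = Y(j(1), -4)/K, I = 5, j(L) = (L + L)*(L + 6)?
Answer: -313/5 ≈ -62.600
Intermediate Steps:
j(L) = 2*L*(6 + L) (j(L) = (2*L)*(6 + L) = 2*L*(6 + L))
c(K) = -4/K
-45 + c(I)*22 = -45 - 4/5*22 = -45 - 4*⅕*22 = -45 - ⅘*22 = -45 - 88/5 = -313/5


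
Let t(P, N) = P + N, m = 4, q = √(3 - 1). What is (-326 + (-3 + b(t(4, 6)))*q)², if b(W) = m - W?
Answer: 106438 + 5868*√2 ≈ 1.1474e+5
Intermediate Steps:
q = √2 ≈ 1.4142
t(P, N) = N + P
b(W) = 4 - W
(-326 + (-3 + b(t(4, 6)))*q)² = (-326 + (-3 + (4 - (6 + 4)))*√2)² = (-326 + (-3 + (4 - 1*10))*√2)² = (-326 + (-3 + (4 - 10))*√2)² = (-326 + (-3 - 6)*√2)² = (-326 - 9*√2)²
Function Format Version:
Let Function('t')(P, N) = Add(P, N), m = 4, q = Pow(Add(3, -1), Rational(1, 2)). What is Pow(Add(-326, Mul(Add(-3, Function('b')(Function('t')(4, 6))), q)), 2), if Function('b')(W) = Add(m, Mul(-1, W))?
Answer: Add(106438, Mul(5868, Pow(2, Rational(1, 2)))) ≈ 1.1474e+5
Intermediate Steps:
q = Pow(2, Rational(1, 2)) ≈ 1.4142
Function('t')(P, N) = Add(N, P)
Function('b')(W) = Add(4, Mul(-1, W))
Pow(Add(-326, Mul(Add(-3, Function('b')(Function('t')(4, 6))), q)), 2) = Pow(Add(-326, Mul(Add(-3, Add(4, Mul(-1, Add(6, 4)))), Pow(2, Rational(1, 2)))), 2) = Pow(Add(-326, Mul(Add(-3, Add(4, Mul(-1, 10))), Pow(2, Rational(1, 2)))), 2) = Pow(Add(-326, Mul(Add(-3, Add(4, -10)), Pow(2, Rational(1, 2)))), 2) = Pow(Add(-326, Mul(Add(-3, -6), Pow(2, Rational(1, 2)))), 2) = Pow(Add(-326, Mul(-9, Pow(2, Rational(1, 2)))), 2)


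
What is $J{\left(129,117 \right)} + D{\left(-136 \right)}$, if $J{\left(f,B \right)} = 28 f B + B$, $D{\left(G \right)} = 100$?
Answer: $422821$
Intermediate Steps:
$J{\left(f,B \right)} = B + 28 B f$ ($J{\left(f,B \right)} = 28 B f + B = B + 28 B f$)
$J{\left(129,117 \right)} + D{\left(-136 \right)} = 117 \left(1 + 28 \cdot 129\right) + 100 = 117 \left(1 + 3612\right) + 100 = 117 \cdot 3613 + 100 = 422721 + 100 = 422821$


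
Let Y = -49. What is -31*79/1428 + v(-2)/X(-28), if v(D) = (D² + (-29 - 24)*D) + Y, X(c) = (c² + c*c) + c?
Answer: -32896/19635 ≈ -1.6754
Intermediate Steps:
X(c) = c + 2*c² (X(c) = (c² + c²) + c = 2*c² + c = c + 2*c²)
v(D) = -49 + D² - 53*D (v(D) = (D² + (-29 - 24)*D) - 49 = (D² - 53*D) - 49 = -49 + D² - 53*D)
-31*79/1428 + v(-2)/X(-28) = -31*79/1428 + (-49 + (-2)² - 53*(-2))/((-28*(1 + 2*(-28)))) = -2449*1/1428 + (-49 + 4 + 106)/((-28*(1 - 56))) = -2449/1428 + 61/((-28*(-55))) = -2449/1428 + 61/1540 = -32896/19635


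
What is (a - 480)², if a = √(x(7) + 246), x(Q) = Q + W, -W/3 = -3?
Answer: (480 - √262)² ≈ 2.1512e+5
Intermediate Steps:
W = 9 (W = -3*(-3) = 9)
x(Q) = 9 + Q (x(Q) = Q + 9 = 9 + Q)
a = √262 (a = √((9 + 7) + 246) = √(16 + 246) = √262 ≈ 16.186)
(a - 480)² = (√262 - 480)² = (-480 + √262)²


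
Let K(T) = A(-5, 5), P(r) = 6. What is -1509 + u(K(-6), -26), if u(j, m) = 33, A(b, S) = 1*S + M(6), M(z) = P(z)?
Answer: -1476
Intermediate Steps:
M(z) = 6
A(b, S) = 6 + S (A(b, S) = 1*S + 6 = S + 6 = 6 + S)
K(T) = 11 (K(T) = 6 + 5 = 11)
-1509 + u(K(-6), -26) = -1509 + 33 = -1476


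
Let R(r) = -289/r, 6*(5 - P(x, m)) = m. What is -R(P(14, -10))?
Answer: 867/20 ≈ 43.350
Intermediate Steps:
P(x, m) = 5 - m/6
-R(P(14, -10)) = -(-289)/(5 - ⅙*(-10)) = -(-289)/(5 + 5/3) = -(-289)/20/3 = -(-289)*3/20 = -1*(-867/20) = 867/20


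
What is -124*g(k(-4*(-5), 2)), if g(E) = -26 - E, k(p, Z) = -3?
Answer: 2852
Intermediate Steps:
-124*g(k(-4*(-5), 2)) = -124*(-26 - 1*(-3)) = -124*(-26 + 3) = -124*(-23) = 2852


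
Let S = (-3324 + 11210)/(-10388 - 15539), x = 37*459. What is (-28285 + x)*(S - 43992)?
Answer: 12890930887940/25927 ≈ 4.9720e+8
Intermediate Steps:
x = 16983
S = -7886/25927 (S = 7886/(-25927) = 7886*(-1/25927) = -7886/25927 ≈ -0.30416)
(-28285 + x)*(S - 43992) = (-28285 + 16983)*(-7886/25927 - 43992) = -11302*(-1140588470/25927) = 12890930887940/25927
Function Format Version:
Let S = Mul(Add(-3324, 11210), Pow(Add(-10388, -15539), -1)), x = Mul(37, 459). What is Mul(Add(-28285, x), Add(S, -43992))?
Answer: Rational(12890930887940, 25927) ≈ 4.9720e+8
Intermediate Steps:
x = 16983
S = Rational(-7886, 25927) (S = Mul(7886, Pow(-25927, -1)) = Mul(7886, Rational(-1, 25927)) = Rational(-7886, 25927) ≈ -0.30416)
Mul(Add(-28285, x), Add(S, -43992)) = Mul(Add(-28285, 16983), Add(Rational(-7886, 25927), -43992)) = Mul(-11302, Rational(-1140588470, 25927)) = Rational(12890930887940, 25927)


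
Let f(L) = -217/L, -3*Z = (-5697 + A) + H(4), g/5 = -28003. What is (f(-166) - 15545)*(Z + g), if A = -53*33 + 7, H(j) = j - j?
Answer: 532313934659/249 ≈ 2.1378e+9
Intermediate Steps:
g = -140015 (g = 5*(-28003) = -140015)
H(j) = 0
A = -1742 (A = -1749 + 7 = -1742)
Z = 7439/3 (Z = -((-5697 - 1742) + 0)/3 = -(-7439 + 0)/3 = -1/3*(-7439) = 7439/3 ≈ 2479.7)
(f(-166) - 15545)*(Z + g) = (-217/(-166) - 15545)*(7439/3 - 140015) = (-217*(-1/166) - 15545)*(-412606/3) = (217/166 - 15545)*(-412606/3) = -2580253/166*(-412606/3) = 532313934659/249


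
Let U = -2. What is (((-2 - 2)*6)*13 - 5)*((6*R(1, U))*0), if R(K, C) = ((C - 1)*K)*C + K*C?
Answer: 0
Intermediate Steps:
R(K, C) = C*K + C*K*(-1 + C) (R(K, C) = ((-1 + C)*K)*C + C*K = (K*(-1 + C))*C + C*K = C*K*(-1 + C) + C*K = C*K + C*K*(-1 + C))
(((-2 - 2)*6)*13 - 5)*((6*R(1, U))*0) = (((-2 - 2)*6)*13 - 5)*((6*(1*(-2)²))*0) = (-4*6*13 - 5)*((6*(1*4))*0) = (-24*13 - 5)*((6*4)*0) = (-312 - 5)*(24*0) = -317*0 = 0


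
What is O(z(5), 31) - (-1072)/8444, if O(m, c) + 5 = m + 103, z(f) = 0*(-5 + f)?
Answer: 207146/2111 ≈ 98.127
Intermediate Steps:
z(f) = 0
O(m, c) = 98 + m (O(m, c) = -5 + (m + 103) = -5 + (103 + m) = 98 + m)
O(z(5), 31) - (-1072)/8444 = (98 + 0) - (-1072)/8444 = 98 - (-1072)/8444 = 98 - 1*(-268/2111) = 98 + 268/2111 = 207146/2111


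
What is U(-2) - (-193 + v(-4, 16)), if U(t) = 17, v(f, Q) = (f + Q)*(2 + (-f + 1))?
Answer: 126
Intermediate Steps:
v(f, Q) = (3 - f)*(Q + f) (v(f, Q) = (Q + f)*(2 + (1 - f)) = (Q + f)*(3 - f) = (3 - f)*(Q + f))
U(-2) - (-193 + v(-4, 16)) = 17 - (-193 + (-1*(-4)² + 3*16 + 3*(-4) - 1*16*(-4))) = 17 - (-193 + (-1*16 + 48 - 12 + 64)) = 17 - (-193 + (-16 + 48 - 12 + 64)) = 17 - (-193 + 84) = 17 - 1*(-109) = 17 + 109 = 126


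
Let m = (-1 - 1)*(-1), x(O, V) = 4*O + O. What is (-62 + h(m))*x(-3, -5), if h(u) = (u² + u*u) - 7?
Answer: 915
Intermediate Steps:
x(O, V) = 5*O
m = 2 (m = -2*(-1) = 2)
h(u) = -7 + 2*u² (h(u) = (u² + u²) - 7 = 2*u² - 7 = -7 + 2*u²)
(-62 + h(m))*x(-3, -5) = (-62 + (-7 + 2*2²))*(5*(-3)) = (-62 + (-7 + 2*4))*(-15) = (-62 + (-7 + 8))*(-15) = (-62 + 1)*(-15) = -61*(-15) = 915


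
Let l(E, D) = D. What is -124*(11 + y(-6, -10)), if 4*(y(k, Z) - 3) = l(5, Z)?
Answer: -1426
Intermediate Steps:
y(k, Z) = 3 + Z/4
-124*(11 + y(-6, -10)) = -124*(11 + (3 + (¼)*(-10))) = -124*(11 + (3 - 5/2)) = -124*(11 + ½) = -124*23/2 = -1426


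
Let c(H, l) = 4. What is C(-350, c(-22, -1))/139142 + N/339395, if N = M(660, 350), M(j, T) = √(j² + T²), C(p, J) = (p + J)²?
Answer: 59858/69571 + 2*√5581/67879 ≈ 0.86259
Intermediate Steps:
C(p, J) = (J + p)²
M(j, T) = √(T² + j²)
N = 10*√5581 (N = √(350² + 660²) = √(122500 + 435600) = √558100 = 10*√5581 ≈ 747.06)
C(-350, c(-22, -1))/139142 + N/339395 = (4 - 350)²/139142 + (10*√5581)/339395 = (-346)²*(1/139142) + (10*√5581)*(1/339395) = 119716*(1/139142) + 2*√5581/67879 = 59858/69571 + 2*√5581/67879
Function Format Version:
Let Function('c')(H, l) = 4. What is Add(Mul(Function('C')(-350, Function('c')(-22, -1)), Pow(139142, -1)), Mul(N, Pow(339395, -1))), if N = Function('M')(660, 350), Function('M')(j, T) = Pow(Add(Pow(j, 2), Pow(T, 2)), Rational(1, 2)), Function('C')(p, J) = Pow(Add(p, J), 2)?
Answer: Add(Rational(59858, 69571), Mul(Rational(2, 67879), Pow(5581, Rational(1, 2)))) ≈ 0.86259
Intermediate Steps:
Function('C')(p, J) = Pow(Add(J, p), 2)
Function('M')(j, T) = Pow(Add(Pow(T, 2), Pow(j, 2)), Rational(1, 2))
N = Mul(10, Pow(5581, Rational(1, 2))) (N = Pow(Add(Pow(350, 2), Pow(660, 2)), Rational(1, 2)) = Pow(Add(122500, 435600), Rational(1, 2)) = Pow(558100, Rational(1, 2)) = Mul(10, Pow(5581, Rational(1, 2))) ≈ 747.06)
Add(Mul(Function('C')(-350, Function('c')(-22, -1)), Pow(139142, -1)), Mul(N, Pow(339395, -1))) = Add(Mul(Pow(Add(4, -350), 2), Pow(139142, -1)), Mul(Mul(10, Pow(5581, Rational(1, 2))), Pow(339395, -1))) = Add(Mul(Pow(-346, 2), Rational(1, 139142)), Mul(Mul(10, Pow(5581, Rational(1, 2))), Rational(1, 339395))) = Add(Mul(119716, Rational(1, 139142)), Mul(Rational(2, 67879), Pow(5581, Rational(1, 2)))) = Add(Rational(59858, 69571), Mul(Rational(2, 67879), Pow(5581, Rational(1, 2))))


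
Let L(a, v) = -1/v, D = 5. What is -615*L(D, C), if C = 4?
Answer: 615/4 ≈ 153.75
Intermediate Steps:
-615*L(D, C) = -(-615)/4 = -615*(-1/4) = 615/4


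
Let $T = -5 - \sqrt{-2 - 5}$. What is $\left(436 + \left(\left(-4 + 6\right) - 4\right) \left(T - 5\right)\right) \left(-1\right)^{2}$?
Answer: $456 + 2 i \sqrt{7} \approx 456.0 + 5.2915 i$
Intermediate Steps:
$T = -5 - i \sqrt{7}$ ($T = -5 - \sqrt{-7} = -5 - i \sqrt{7} \approx -5.0 - 2.6458 i$)
$\left(436 + \left(\left(-4 + 6\right) - 4\right) \left(T - 5\right)\right) \left(-1\right)^{2} = \left(436 + \left(\left(-4 + 6\right) - 4\right) \left(\left(-5 - i \sqrt{7}\right) - 5\right)\right) \left(-1\right)^{2} = \left(436 + \left(2 - 4\right) \left(-10 - i \sqrt{7}\right)\right) 1 = \left(436 - 2 \left(-10 - i \sqrt{7}\right)\right) 1 = \left(436 + \left(20 + 2 i \sqrt{7}\right)\right) 1 = \left(456 + 2 i \sqrt{7}\right) 1 = 456 + 2 i \sqrt{7}$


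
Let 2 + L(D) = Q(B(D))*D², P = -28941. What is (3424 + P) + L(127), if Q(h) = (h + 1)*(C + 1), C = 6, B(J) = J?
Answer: 14426065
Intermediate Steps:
Q(h) = 7 + 7*h (Q(h) = (h + 1)*(6 + 1) = (1 + h)*7 = 7 + 7*h)
L(D) = -2 + D²*(7 + 7*D) (L(D) = -2 + (7 + 7*D)*D² = -2 + D²*(7 + 7*D))
(3424 + P) + L(127) = (3424 - 28941) + (-2 + 7*127²*(1 + 127)) = -25517 + (-2 + 7*16129*128) = -25517 + (-2 + 14451584) = -25517 + 14451582 = 14426065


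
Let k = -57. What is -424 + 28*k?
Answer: -2020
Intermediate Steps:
-424 + 28*k = -424 + 28*(-57) = -424 - 1596 = -2020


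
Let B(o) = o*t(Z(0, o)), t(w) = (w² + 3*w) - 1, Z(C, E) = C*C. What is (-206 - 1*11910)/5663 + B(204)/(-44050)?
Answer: -266277274/124727575 ≈ -2.1349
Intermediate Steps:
Z(C, E) = C²
t(w) = -1 + w² + 3*w
B(o) = -o (B(o) = o*(-1 + (0²)² + 3*0²) = o*(-1 + 0² + 3*0) = o*(-1 + 0 + 0) = o*(-1) = -o)
(-206 - 1*11910)/5663 + B(204)/(-44050) = (-206 - 1*11910)/5663 - 1*204/(-44050) = (-206 - 11910)*(1/5663) - 204*(-1/44050) = -12116*1/5663 + 102/22025 = -12116/5663 + 102/22025 = -266277274/124727575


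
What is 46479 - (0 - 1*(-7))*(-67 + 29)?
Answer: 46745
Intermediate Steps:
46479 - (0 - 1*(-7))*(-67 + 29) = 46479 - (0 + 7)*(-38) = 46479 - 7*(-38) = 46479 - 1*(-266) = 46479 + 266 = 46745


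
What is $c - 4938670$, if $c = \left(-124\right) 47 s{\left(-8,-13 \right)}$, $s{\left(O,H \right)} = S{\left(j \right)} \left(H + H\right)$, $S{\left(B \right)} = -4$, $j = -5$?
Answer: $-5544782$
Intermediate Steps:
$s{\left(O,H \right)} = - 8 H$ ($s{\left(O,H \right)} = - 4 \left(H + H\right) = - 4 \cdot 2 H = - 8 H$)
$c = -606112$ ($c = \left(-124\right) 47 \left(\left(-8\right) \left(-13\right)\right) = \left(-5828\right) 104 = -606112$)
$c - 4938670 = -606112 - 4938670 = -5544782$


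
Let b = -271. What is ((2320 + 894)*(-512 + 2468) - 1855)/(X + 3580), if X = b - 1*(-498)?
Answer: 6284729/3807 ≈ 1650.8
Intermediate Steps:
X = 227 (X = -271 - 1*(-498) = -271 + 498 = 227)
((2320 + 894)*(-512 + 2468) - 1855)/(X + 3580) = ((2320 + 894)*(-512 + 2468) - 1855)/(227 + 3580) = (3214*1956 - 1855)/3807 = (6286584 - 1855)*(1/3807) = 6284729*(1/3807) = 6284729/3807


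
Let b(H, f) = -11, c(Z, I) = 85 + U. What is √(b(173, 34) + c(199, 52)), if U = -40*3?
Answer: I*√46 ≈ 6.7823*I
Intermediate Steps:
U = -120
c(Z, I) = -35 (c(Z, I) = 85 - 120 = -35)
√(b(173, 34) + c(199, 52)) = √(-11 - 35) = √(-46) = I*√46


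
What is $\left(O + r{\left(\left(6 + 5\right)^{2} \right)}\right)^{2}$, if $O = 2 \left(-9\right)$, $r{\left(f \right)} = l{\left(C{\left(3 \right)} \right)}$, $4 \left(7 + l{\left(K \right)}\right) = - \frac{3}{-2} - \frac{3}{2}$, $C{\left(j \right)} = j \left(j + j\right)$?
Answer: $625$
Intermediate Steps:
$C{\left(j \right)} = 2 j^{2}$ ($C{\left(j \right)} = j 2 j = 2 j^{2}$)
$l{\left(K \right)} = -7$ ($l{\left(K \right)} = -7 + \frac{- \frac{3}{-2} - \frac{3}{2}}{4} = -7 + \frac{\left(-3\right) \left(- \frac{1}{2}\right) - \frac{3}{2}}{4} = -7 + \frac{\frac{3}{2} - \frac{3}{2}}{4} = -7 + \frac{1}{4} \cdot 0 = -7 + 0 = -7$)
$r{\left(f \right)} = -7$
$O = -18$
$\left(O + r{\left(\left(6 + 5\right)^{2} \right)}\right)^{2} = \left(-18 - 7\right)^{2} = \left(-25\right)^{2} = 625$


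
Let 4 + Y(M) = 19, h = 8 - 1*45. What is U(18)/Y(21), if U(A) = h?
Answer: -37/15 ≈ -2.4667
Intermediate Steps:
h = -37 (h = 8 - 45 = -37)
Y(M) = 15 (Y(M) = -4 + 19 = 15)
U(A) = -37
U(18)/Y(21) = -37/15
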